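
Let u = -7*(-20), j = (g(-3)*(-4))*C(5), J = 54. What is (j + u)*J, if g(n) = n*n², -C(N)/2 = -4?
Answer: 54216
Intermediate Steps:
C(N) = 8 (C(N) = -2*(-4) = 8)
g(n) = n³
j = 864 (j = ((-3)³*(-4))*8 = -27*(-4)*8 = 108*8 = 864)
u = 140
(j + u)*J = (864 + 140)*54 = 1004*54 = 54216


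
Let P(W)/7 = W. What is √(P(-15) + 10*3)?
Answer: 5*I*√3 ≈ 8.6602*I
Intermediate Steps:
P(W) = 7*W
√(P(-15) + 10*3) = √(7*(-15) + 10*3) = √(-105 + 30) = √(-75) = 5*I*√3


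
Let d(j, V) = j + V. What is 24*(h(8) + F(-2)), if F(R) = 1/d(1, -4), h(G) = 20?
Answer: 472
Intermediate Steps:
d(j, V) = V + j
F(R) = -⅓ (F(R) = 1/(-4 + 1) = 1/(-3) = -⅓)
24*(h(8) + F(-2)) = 24*(20 - ⅓) = 24*(59/3) = 472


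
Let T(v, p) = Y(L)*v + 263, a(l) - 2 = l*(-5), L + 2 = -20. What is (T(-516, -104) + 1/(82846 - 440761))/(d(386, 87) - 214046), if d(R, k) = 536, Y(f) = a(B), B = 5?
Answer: -2170933432/38209215825 ≈ -0.056817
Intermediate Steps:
L = -22 (L = -2 - 20 = -22)
a(l) = 2 - 5*l (a(l) = 2 + l*(-5) = 2 - 5*l)
Y(f) = -23 (Y(f) = 2 - 5*5 = 2 - 25 = -23)
T(v, p) = 263 - 23*v (T(v, p) = -23*v + 263 = 263 - 23*v)
(T(-516, -104) + 1/(82846 - 440761))/(d(386, 87) - 214046) = ((263 - 23*(-516)) + 1/(82846 - 440761))/(536 - 214046) = ((263 + 11868) + 1/(-357915))/(-213510) = (12131 - 1/357915)*(-1/213510) = (4341866864/357915)*(-1/213510) = -2170933432/38209215825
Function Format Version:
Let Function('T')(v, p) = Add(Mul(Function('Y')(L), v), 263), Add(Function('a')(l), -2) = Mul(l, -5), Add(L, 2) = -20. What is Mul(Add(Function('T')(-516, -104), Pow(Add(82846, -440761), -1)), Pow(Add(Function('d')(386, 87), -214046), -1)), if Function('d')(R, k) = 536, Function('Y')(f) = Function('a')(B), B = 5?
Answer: Rational(-2170933432, 38209215825) ≈ -0.056817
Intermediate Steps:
L = -22 (L = Add(-2, -20) = -22)
Function('a')(l) = Add(2, Mul(-5, l)) (Function('a')(l) = Add(2, Mul(l, -5)) = Add(2, Mul(-5, l)))
Function('Y')(f) = -23 (Function('Y')(f) = Add(2, Mul(-5, 5)) = Add(2, -25) = -23)
Function('T')(v, p) = Add(263, Mul(-23, v)) (Function('T')(v, p) = Add(Mul(-23, v), 263) = Add(263, Mul(-23, v)))
Mul(Add(Function('T')(-516, -104), Pow(Add(82846, -440761), -1)), Pow(Add(Function('d')(386, 87), -214046), -1)) = Mul(Add(Add(263, Mul(-23, -516)), Pow(Add(82846, -440761), -1)), Pow(Add(536, -214046), -1)) = Mul(Add(Add(263, 11868), Pow(-357915, -1)), Pow(-213510, -1)) = Mul(Add(12131, Rational(-1, 357915)), Rational(-1, 213510)) = Mul(Rational(4341866864, 357915), Rational(-1, 213510)) = Rational(-2170933432, 38209215825)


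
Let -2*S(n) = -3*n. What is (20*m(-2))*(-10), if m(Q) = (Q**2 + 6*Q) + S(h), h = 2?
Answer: 1000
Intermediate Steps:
S(n) = 3*n/2 (S(n) = -(-3)*n/2 = 3*n/2)
m(Q) = 3 + Q**2 + 6*Q (m(Q) = (Q**2 + 6*Q) + (3/2)*2 = (Q**2 + 6*Q) + 3 = 3 + Q**2 + 6*Q)
(20*m(-2))*(-10) = (20*(3 + (-2)**2 + 6*(-2)))*(-10) = (20*(3 + 4 - 12))*(-10) = (20*(-5))*(-10) = -100*(-10) = 1000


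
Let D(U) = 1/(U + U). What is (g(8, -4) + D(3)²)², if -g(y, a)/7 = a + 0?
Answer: 1018081/1296 ≈ 785.56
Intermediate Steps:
D(U) = 1/(2*U)
g(y, a) = -7*a (g(y, a) = -7*(a + 0) = -7*a)
(g(8, -4) + D(3)²)² = (-7*(-4) + ((½)/3)²)² = (28 + ((½)*(⅓))²)² = (28 + (⅙)²)² = (28 + 1/36)² = (1009/36)² = 1018081/1296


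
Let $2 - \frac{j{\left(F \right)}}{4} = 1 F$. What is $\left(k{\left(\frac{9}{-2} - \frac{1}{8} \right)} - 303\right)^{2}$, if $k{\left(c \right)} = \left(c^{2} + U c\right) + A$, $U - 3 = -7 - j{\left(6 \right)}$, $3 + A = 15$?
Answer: $\frac{432931249}{4096} \approx 1.057 \cdot 10^{5}$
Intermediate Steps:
$A = 12$ ($A = -3 + 15 = 12$)
$j{\left(F \right)} = 8 - 4 F$ ($j{\left(F \right)} = 8 - 4 \cdot 1 F = 8 - 4 F$)
$U = 12$ ($U = 3 - \left(15 - 24\right) = 3 - -9 = 3 + \left(-7 + 16\right) = 3 + 9 = 12$)
$k{\left(c \right)} = 12 + c^{2} + 12 c$ ($k{\left(c \right)} = \left(c^{2} + 12 c\right) + 12 = 12 + c^{2} + 12 c$)
$\left(k{\left(\frac{9}{-2} - \frac{1}{8} \right)} - 303\right)^{2} = \left(\left(12 + \left(\frac{9}{-2} - \frac{1}{8}\right)^{2} + 12 \left(\frac{9}{-2} - \frac{1}{8}\right)\right) - 303\right)^{2} = \left(\left(12 + \left(9 \left(- \frac{1}{2}\right) - \frac{1}{8}\right)^{2} + 12 \left(9 \left(- \frac{1}{2}\right) - \frac{1}{8}\right)\right) - 303\right)^{2} = \left(\left(12 + \left(- \frac{9}{2} - \frac{1}{8}\right)^{2} + 12 \left(- \frac{9}{2} - \frac{1}{8}\right)\right) - 303\right)^{2} = \left(\left(12 + \left(- \frac{37}{8}\right)^{2} + 12 \left(- \frac{37}{8}\right)\right) - 303\right)^{2} = \left(\left(12 + \frac{1369}{64} - \frac{111}{2}\right) - 303\right)^{2} = \left(- \frac{1415}{64} - 303\right)^{2} = \left(- \frac{20807}{64}\right)^{2} = \frac{432931249}{4096}$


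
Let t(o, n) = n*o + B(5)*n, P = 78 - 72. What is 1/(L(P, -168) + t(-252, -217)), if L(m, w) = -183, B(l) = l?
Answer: 1/53416 ≈ 1.8721e-5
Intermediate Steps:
P = 6
t(o, n) = 5*n + n*o (t(o, n) = n*o + 5*n = 5*n + n*o)
1/(L(P, -168) + t(-252, -217)) = 1/(-183 - 217*(5 - 252)) = 1/(-183 - 217*(-247)) = 1/(-183 + 53599) = 1/53416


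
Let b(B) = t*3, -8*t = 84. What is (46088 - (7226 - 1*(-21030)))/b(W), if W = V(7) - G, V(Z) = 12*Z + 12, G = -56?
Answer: -11888/21 ≈ -566.10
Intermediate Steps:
t = -21/2 (t = -⅛*84 = -21/2 ≈ -10.500)
V(Z) = 12 + 12*Z
W = 152 (W = (12 + 12*7) - 1*(-56) = (12 + 84) + 56 = 96 + 56 = 152)
b(B) = -63/2 (b(B) = -21/2*3 = -63/2)
(46088 - (7226 - 1*(-21030)))/b(W) = (46088 - (7226 - 1*(-21030)))/(-63/2) = (46088 - (7226 + 21030))*(-2/63) = (46088 - 1*28256)*(-2/63) = (46088 - 28256)*(-2/63) = 17832*(-2/63) = -11888/21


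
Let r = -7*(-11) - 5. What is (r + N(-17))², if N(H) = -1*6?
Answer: 4356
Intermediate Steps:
N(H) = -6
r = 72 (r = 77 - 5 = 72)
(r + N(-17))² = (72 - 6)² = 66² = 4356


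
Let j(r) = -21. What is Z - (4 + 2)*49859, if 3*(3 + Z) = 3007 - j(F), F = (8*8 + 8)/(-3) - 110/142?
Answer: -894443/3 ≈ -2.9815e+5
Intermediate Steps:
F = -1759/71 (F = (64 + 8)*(-1/3) - 110*1/142 = 72*(-1/3) - 55/71 = -24 - 55/71 = -1759/71 ≈ -24.775)
Z = 3019/3 (Z = -3 + (3007 - 1*(-21))/3 = -3 + (3007 + 21)/3 = -3 + (1/3)*3028 = -3 + 3028/3 = 3019/3 ≈ 1006.3)
Z - (4 + 2)*49859 = 3019/3 - (4 + 2)*49859 = 3019/3 - 6*49859 = 3019/3 - 1*299154 = 3019/3 - 299154 = -894443/3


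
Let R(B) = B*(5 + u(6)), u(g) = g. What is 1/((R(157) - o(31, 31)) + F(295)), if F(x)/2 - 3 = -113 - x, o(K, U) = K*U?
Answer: -1/44 ≈ -0.022727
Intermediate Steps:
F(x) = -220 - 2*x (F(x) = 6 + 2*(-113 - x) = 6 + (-226 - 2*x) = -220 - 2*x)
R(B) = 11*B (R(B) = B*(5 + 6) = B*11 = 11*B)
1/((R(157) - o(31, 31)) + F(295)) = 1/((11*157 - 31*31) + (-220 - 2*295)) = 1/((1727 - 1*961) + (-220 - 590)) = 1/((1727 - 961) - 810) = 1/(766 - 810) = 1/(-44) = -1/44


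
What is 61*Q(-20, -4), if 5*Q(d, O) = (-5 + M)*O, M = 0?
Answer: 244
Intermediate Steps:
Q(d, O) = -O (Q(d, O) = ((-5 + 0)*O)/5 = (-5*O)/5 = -O)
61*Q(-20, -4) = 61*(-1*(-4)) = 61*4 = 244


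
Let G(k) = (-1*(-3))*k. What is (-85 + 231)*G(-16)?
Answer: -7008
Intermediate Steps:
G(k) = 3*k
(-85 + 231)*G(-16) = (-85 + 231)*(3*(-16)) = 146*(-48) = -7008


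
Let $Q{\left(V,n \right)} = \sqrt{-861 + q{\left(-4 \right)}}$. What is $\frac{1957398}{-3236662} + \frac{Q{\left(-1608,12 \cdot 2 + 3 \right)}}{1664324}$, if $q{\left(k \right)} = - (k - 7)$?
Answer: $- \frac{978699}{1618331} + \frac{5 i \sqrt{34}}{1664324} \approx -0.60476 + 1.7517 \cdot 10^{-5} i$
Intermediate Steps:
$q{\left(k \right)} = 7 - k$ ($q{\left(k \right)} = - (-7 + k) = 7 - k$)
$Q{\left(V,n \right)} = 5 i \sqrt{34}$ ($Q{\left(V,n \right)} = \sqrt{-861 + \left(7 - -4\right)} = \sqrt{-861 + \left(7 + 4\right)} = \sqrt{-861 + 11} = \sqrt{-850} = 5 i \sqrt{34}$)
$\frac{1957398}{-3236662} + \frac{Q{\left(-1608,12 \cdot 2 + 3 \right)}}{1664324} = \frac{1957398}{-3236662} + \frac{5 i \sqrt{34}}{1664324} = 1957398 \left(- \frac{1}{3236662}\right) + 5 i \sqrt{34} \cdot \frac{1}{1664324} = - \frac{978699}{1618331} + \frac{5 i \sqrt{34}}{1664324}$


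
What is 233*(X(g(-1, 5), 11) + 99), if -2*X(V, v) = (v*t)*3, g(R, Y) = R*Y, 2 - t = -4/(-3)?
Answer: 20504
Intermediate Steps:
t = ⅔ (t = 2 - (-4)/(-3) = 2 - (-4)*(-1)/3 = 2 - 1*4/3 = 2 - 4/3 = ⅔ ≈ 0.66667)
X(V, v) = -v (X(V, v) = -v*(⅔)*3/2 = -2*v/3*3/2 = -v)
233*(X(g(-1, 5), 11) + 99) = 233*(-1*11 + 99) = 233*(-11 + 99) = 233*88 = 20504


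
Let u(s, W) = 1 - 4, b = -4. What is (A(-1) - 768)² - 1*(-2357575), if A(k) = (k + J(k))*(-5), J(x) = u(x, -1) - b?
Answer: 2947399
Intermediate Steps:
u(s, W) = -3
J(x) = 1 (J(x) = -3 - 1*(-4) = -3 + 4 = 1)
A(k) = -5 - 5*k (A(k) = (k + 1)*(-5) = (1 + k)*(-5) = -5 - 5*k)
(A(-1) - 768)² - 1*(-2357575) = ((-5 - 5*(-1)) - 768)² - 1*(-2357575) = ((-5 + 5) - 768)² + 2357575 = (0 - 768)² + 2357575 = (-768)² + 2357575 = 589824 + 2357575 = 2947399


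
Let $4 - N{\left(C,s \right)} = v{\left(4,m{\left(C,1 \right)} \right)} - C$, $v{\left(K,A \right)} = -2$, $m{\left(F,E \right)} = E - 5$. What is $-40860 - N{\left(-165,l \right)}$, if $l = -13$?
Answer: $-40701$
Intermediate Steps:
$m{\left(F,E \right)} = -5 + E$
$N{\left(C,s \right)} = 6 + C$ ($N{\left(C,s \right)} = 4 - \left(-2 - C\right) = 4 + \left(2 + C\right) = 6 + C$)
$-40860 - N{\left(-165,l \right)} = -40860 - \left(6 - 165\right) = -40860 - -159 = -40860 + 159 = -40701$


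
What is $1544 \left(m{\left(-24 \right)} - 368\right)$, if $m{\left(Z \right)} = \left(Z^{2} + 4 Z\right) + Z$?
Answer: $135872$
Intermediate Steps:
$m{\left(Z \right)} = Z^{2} + 5 Z$
$1544 \left(m{\left(-24 \right)} - 368\right) = 1544 \left(- 24 \left(5 - 24\right) - 368\right) = 1544 \left(\left(-24\right) \left(-19\right) - 368\right) = 1544 \left(456 - 368\right) = 1544 \cdot 88 = 135872$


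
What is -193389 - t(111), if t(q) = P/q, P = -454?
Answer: -21465725/111 ≈ -1.9339e+5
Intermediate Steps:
t(q) = -454/q
-193389 - t(111) = -193389 - (-454)/111 = -193389 - 1*(-454/111) = -193389 + 454/111 = -21465725/111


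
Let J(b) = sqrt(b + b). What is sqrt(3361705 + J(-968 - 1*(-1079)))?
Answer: sqrt(3361705 + sqrt(222)) ≈ 1833.5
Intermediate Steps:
J(b) = sqrt(2)*sqrt(b) (J(b) = sqrt(2*b) = sqrt(2)*sqrt(b))
sqrt(3361705 + J(-968 - 1*(-1079))) = sqrt(3361705 + sqrt(2)*sqrt(-968 - 1*(-1079))) = sqrt(3361705 + sqrt(2)*sqrt(-968 + 1079)) = sqrt(3361705 + sqrt(2)*sqrt(111)) = sqrt(3361705 + sqrt(222))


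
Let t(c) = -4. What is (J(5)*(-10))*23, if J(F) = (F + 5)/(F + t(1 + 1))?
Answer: -2300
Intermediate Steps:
J(F) = (5 + F)/(-4 + F) (J(F) = (F + 5)/(F - 4) = (5 + F)/(-4 + F))
(J(5)*(-10))*23 = (((5 + 5)/(-4 + 5))*(-10))*23 = ((10/1)*(-10))*23 = ((1*10)*(-10))*23 = (10*(-10))*23 = -100*23 = -2300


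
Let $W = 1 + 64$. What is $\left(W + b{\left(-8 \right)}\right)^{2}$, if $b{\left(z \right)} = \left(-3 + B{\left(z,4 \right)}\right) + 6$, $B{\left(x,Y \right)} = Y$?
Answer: $5184$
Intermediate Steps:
$W = 65$
$b{\left(z \right)} = 7$ ($b{\left(z \right)} = \left(-3 + 4\right) + 6 = 1 + 6 = 7$)
$\left(W + b{\left(-8 \right)}\right)^{2} = \left(65 + 7\right)^{2} = 72^{2} = 5184$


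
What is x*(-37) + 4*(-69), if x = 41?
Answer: -1793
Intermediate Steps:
x*(-37) + 4*(-69) = 41*(-37) + 4*(-69) = -1517 - 276 = -1793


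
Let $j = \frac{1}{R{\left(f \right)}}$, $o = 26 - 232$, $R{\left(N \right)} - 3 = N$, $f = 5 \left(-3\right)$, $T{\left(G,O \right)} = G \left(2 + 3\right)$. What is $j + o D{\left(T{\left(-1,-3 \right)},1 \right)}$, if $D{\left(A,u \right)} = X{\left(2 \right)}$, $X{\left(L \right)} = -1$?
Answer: $\frac{2471}{12} \approx 205.92$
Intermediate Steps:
$T{\left(G,O \right)} = 5 G$ ($T{\left(G,O \right)} = G 5 = 5 G$)
$f = -15$
$R{\left(N \right)} = 3 + N$
$D{\left(A,u \right)} = -1$
$o = -206$ ($o = 26 - 232 = -206$)
$j = - \frac{1}{12}$ ($j = \frac{1}{3 - 15} = \frac{1}{-12} = - \frac{1}{12} \approx -0.083333$)
$j + o D{\left(T{\left(-1,-3 \right)},1 \right)} = - \frac{1}{12} - -206 = - \frac{1}{12} + 206 = \frac{2471}{12}$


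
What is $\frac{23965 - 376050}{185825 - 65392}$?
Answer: $- \frac{352085}{120433} \approx -2.9235$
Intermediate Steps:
$\frac{23965 - 376050}{185825 - 65392} = - \frac{352085}{120433}$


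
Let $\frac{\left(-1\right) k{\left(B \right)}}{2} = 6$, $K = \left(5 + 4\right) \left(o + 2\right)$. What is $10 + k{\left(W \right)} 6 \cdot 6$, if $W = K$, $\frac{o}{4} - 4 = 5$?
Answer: $-422$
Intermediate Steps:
$o = 36$ ($o = 16 + 4 \cdot 5 = 16 + 20 = 36$)
$K = 342$ ($K = \left(5 + 4\right) \left(36 + 2\right) = 9 \cdot 38 = 342$)
$W = 342$
$k{\left(B \right)} = -12$ ($k{\left(B \right)} = \left(-2\right) 6 = -12$)
$10 + k{\left(W \right)} 6 \cdot 6 = 10 - 12 \cdot 6 \cdot 6 = 10 - 432 = -422$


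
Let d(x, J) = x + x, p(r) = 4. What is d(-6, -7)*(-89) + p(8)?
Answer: 1072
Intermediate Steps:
d(x, J) = 2*x
d(-6, -7)*(-89) + p(8) = (2*(-6))*(-89) + 4 = -12*(-89) + 4 = 1068 + 4 = 1072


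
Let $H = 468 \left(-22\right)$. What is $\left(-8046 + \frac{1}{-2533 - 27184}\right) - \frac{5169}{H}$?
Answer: $- \frac{820550235265}{101988744} \approx -8045.5$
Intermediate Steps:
$H = -10296$
$\left(-8046 + \frac{1}{-2533 - 27184}\right) - \frac{5169}{H} = \left(-8046 + \frac{1}{-2533 - 27184}\right) - \frac{5169}{-10296} = \left(-8046 + \frac{1}{-29717}\right) - - \frac{1723}{3432} = \left(-8046 - \frac{1}{29717}\right) + \frac{1723}{3432} = - \frac{239102983}{29717} + \frac{1723}{3432} = - \frac{820550235265}{101988744}$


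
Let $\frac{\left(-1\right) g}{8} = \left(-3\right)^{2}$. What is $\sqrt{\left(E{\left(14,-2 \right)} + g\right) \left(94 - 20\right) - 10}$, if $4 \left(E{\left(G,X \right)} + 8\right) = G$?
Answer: $i \sqrt{5671} \approx 75.306 i$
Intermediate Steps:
$E{\left(G,X \right)} = -8 + \frac{G}{4}$
$g = -72$ ($g = - 8 \left(-3\right)^{2} = \left(-8\right) 9 = -72$)
$\sqrt{\left(E{\left(14,-2 \right)} + g\right) \left(94 - 20\right) - 10} = \sqrt{\left(\left(-8 + \frac{1}{4} \cdot 14\right) - 72\right) \left(94 - 20\right) - 10} = \sqrt{\left(\left(-8 + \frac{7}{2}\right) - 72\right) 74 - 10} = \sqrt{\left(- \frac{9}{2} - 72\right) 74 - 10} = \sqrt{\left(- \frac{153}{2}\right) 74 - 10} = \sqrt{-5661 - 10} = \sqrt{-5671} = i \sqrt{5671}$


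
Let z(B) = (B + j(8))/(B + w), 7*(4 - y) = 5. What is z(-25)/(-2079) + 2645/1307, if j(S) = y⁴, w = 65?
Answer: 7331004704/3624513585 ≈ 2.0226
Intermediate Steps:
y = 23/7 (y = 4 - ⅐*5 = 4 - 5/7 = 23/7 ≈ 3.2857)
j(S) = 279841/2401 (j(S) = (23/7)⁴ = 279841/2401)
z(B) = (279841/2401 + B)/(65 + B) (z(B) = (B + 279841/2401)/(B + 65) = (279841/2401 + B)/(65 + B))
z(-25)/(-2079) + 2645/1307 = ((279841/2401 - 25)/(65 - 25))/(-2079) + 2645/1307 = ((219816/2401)/40)*(-1/2079) + 2645*(1/1307) = ((1/40)*(219816/2401))*(-1/2079) + 2645/1307 = (27477/12005)*(-1/2079) + 2645/1307 = -3053/2773155 + 2645/1307 = 7331004704/3624513585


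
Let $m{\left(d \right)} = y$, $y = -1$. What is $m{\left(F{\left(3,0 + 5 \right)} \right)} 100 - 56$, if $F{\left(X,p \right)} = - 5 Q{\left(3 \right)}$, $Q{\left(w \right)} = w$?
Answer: $-156$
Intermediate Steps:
$F{\left(X,p \right)} = -15$ ($F{\left(X,p \right)} = \left(-5\right) 3 = -15$)
$m{\left(d \right)} = -1$
$m{\left(F{\left(3,0 + 5 \right)} \right)} 100 - 56 = \left(-1\right) 100 - 56 = -100 - 56 = -156$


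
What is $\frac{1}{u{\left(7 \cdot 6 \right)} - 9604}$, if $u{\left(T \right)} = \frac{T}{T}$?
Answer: $- \frac{1}{9603} \approx -0.00010413$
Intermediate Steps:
$u{\left(T \right)} = 1$
$\frac{1}{u{\left(7 \cdot 6 \right)} - 9604} = \frac{1}{1 - 9604} = \frac{1}{-9603} = - \frac{1}{9603}$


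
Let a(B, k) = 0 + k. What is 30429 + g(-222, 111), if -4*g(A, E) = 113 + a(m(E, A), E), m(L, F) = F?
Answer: 30373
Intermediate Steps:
a(B, k) = k
g(A, E) = -113/4 - E/4 (g(A, E) = -(113 + E)/4 = -113/4 - E/4)
30429 + g(-222, 111) = 30429 + (-113/4 - ¼*111) = 30429 + (-113/4 - 111/4) = 30429 - 56 = 30373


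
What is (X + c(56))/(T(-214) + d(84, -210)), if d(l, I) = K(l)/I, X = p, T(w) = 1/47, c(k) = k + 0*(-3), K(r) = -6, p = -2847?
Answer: -4591195/82 ≈ -55990.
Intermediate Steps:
c(k) = k (c(k) = k + 0 = k)
T(w) = 1/47
X = -2847
d(l, I) = -6/I
(X + c(56))/(T(-214) + d(84, -210)) = (-2847 + 56)/(1/47 - 6/(-210)) = -2791/(1/47 - 6*(-1/210)) = -2791/(1/47 + 1/35) = -2791/82/1645 = -2791*1645/82 = -4591195/82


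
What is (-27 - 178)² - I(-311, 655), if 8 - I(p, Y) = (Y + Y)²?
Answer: 1758117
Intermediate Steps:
I(p, Y) = 8 - 4*Y² (I(p, Y) = 8 - (Y + Y)² = 8 - (2*Y)² = 8 - 4*Y²)
(-27 - 178)² - I(-311, 655) = (-27 - 178)² - (8 - 4*655²) = (-205)² - (8 - 4*429025) = 42025 - (8 - 1716100) = 42025 - 1*(-1716092) = 42025 + 1716092 = 1758117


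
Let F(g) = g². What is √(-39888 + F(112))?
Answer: 4*I*√1709 ≈ 165.36*I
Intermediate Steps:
√(-39888 + F(112)) = √(-39888 + 112²) = √(-39888 + 12544) = √(-27344) = 4*I*√1709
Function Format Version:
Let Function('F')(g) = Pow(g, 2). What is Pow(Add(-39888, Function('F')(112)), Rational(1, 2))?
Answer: Mul(4, I, Pow(1709, Rational(1, 2))) ≈ Mul(165.36, I)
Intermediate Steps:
Pow(Add(-39888, Function('F')(112)), Rational(1, 2)) = Pow(Add(-39888, Pow(112, 2)), Rational(1, 2)) = Pow(Add(-39888, 12544), Rational(1, 2)) = Pow(-27344, Rational(1, 2)) = Mul(4, I, Pow(1709, Rational(1, 2)))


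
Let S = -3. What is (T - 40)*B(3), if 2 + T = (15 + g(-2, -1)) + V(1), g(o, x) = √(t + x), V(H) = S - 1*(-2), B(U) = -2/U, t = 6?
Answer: 56/3 - 2*√5/3 ≈ 17.176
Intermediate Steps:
V(H) = -1 (V(H) = -3 - 1*(-2) = -3 + 2 = -1)
g(o, x) = √(6 + x)
T = 12 + √5 (T = -2 + ((15 + √(6 - 1)) - 1) = -2 + ((15 + √5) - 1) = -2 + (14 + √5) = 12 + √5 ≈ 14.236)
(T - 40)*B(3) = ((12 + √5) - 40)*(-2/3) = (-28 + √5)*(-2*⅓) = (-28 + √5)*(-⅔) = 56/3 - 2*√5/3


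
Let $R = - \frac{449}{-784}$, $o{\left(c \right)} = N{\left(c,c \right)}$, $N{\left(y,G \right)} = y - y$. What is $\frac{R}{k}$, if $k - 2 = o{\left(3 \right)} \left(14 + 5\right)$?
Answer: $\frac{449}{1568} \approx 0.28635$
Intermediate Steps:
$N{\left(y,G \right)} = 0$
$o{\left(c \right)} = 0$
$R = \frac{449}{784}$ ($R = \left(-449\right) \left(- \frac{1}{784}\right) = \frac{449}{784} \approx 0.5727$)
$k = 2$ ($k = 2 + 0 \left(14 + 5\right) = 2 + 0 \cdot 19 = 2 + 0 = 2$)
$\frac{R}{k} = \frac{449}{784 \cdot 2} = \frac{449}{784} \cdot \frac{1}{2} = \frac{449}{1568}$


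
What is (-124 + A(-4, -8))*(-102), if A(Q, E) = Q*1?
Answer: 13056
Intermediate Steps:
A(Q, E) = Q
(-124 + A(-4, -8))*(-102) = (-124 - 4)*(-102) = -128*(-102) = 13056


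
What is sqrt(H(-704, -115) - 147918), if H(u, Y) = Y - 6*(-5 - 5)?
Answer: I*sqrt(147973) ≈ 384.67*I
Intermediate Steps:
H(u, Y) = 60 + Y (H(u, Y) = Y - 6*(-10) = Y - 1*(-60) = Y + 60 = 60 + Y)
sqrt(H(-704, -115) - 147918) = sqrt((60 - 115) - 147918) = sqrt(-55 - 147918) = sqrt(-147973) = I*sqrt(147973)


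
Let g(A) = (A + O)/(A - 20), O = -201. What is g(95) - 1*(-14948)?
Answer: 1120994/75 ≈ 14947.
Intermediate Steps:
g(A) = (-201 + A)/(-20 + A) (g(A) = (A - 201)/(A - 20) = (-201 + A)/(-20 + A))
g(95) - 1*(-14948) = (-201 + 95)/(-20 + 95) - 1*(-14948) = -106/75 + 14948 = 1120994/75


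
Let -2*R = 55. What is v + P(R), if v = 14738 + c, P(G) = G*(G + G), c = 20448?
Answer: 73397/2 ≈ 36699.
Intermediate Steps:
R = -55/2 (R = -½*55 = -55/2 ≈ -27.500)
P(G) = 2*G² (P(G) = G*(2*G) = 2*G²)
v = 35186 (v = 14738 + 20448 = 35186)
v + P(R) = 35186 + 2*(-55/2)² = 35186 + 2*(3025/4) = 35186 + 3025/2 = 73397/2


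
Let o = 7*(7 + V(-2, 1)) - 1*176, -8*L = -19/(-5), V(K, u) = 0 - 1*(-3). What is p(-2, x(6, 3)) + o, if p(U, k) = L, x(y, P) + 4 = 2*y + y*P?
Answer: -4259/40 ≈ -106.47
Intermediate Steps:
V(K, u) = 3 (V(K, u) = 0 + 3 = 3)
x(y, P) = -4 + 2*y + P*y (x(y, P) = -4 + (2*y + y*P) = -4 + (2*y + P*y) = -4 + 2*y + P*y)
L = -19/40 (L = -(-19)/(8*(-5)) = -(-19)*(-1)/(8*5) = -⅛*19/5 = -19/40 ≈ -0.47500)
p(U, k) = -19/40
o = -106 (o = 7*(7 + 3) - 1*176 = 7*10 - 176 = 70 - 176 = -106)
p(-2, x(6, 3)) + o = -19/40 - 106 = -4259/40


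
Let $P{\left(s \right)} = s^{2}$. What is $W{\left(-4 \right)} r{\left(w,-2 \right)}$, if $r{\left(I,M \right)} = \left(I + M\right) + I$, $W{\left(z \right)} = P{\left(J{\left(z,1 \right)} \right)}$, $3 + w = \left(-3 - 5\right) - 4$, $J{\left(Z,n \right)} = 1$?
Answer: $-32$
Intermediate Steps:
$w = -15$ ($w = -3 - 12 = -15$)
$W{\left(z \right)} = 1$ ($W{\left(z \right)} = 1^{2} = 1$)
$r{\left(I,M \right)} = M + 2 I$
$W{\left(-4 \right)} r{\left(w,-2 \right)} = 1 \left(-2 + 2 \left(-15\right)\right) = 1 \left(-2 - 30\right) = 1 \left(-32\right) = -32$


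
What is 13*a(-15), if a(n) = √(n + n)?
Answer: 13*I*√30 ≈ 71.204*I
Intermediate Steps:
a(n) = √2*√n (a(n) = √(2*n) = √2*√n)
13*a(-15) = 13*(√2*√(-15)) = 13*(√2*(I*√15)) = 13*(I*√30) = 13*I*√30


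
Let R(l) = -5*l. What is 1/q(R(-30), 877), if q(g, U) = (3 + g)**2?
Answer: 1/23409 ≈ 4.2719e-5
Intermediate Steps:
1/q(R(-30), 877) = 1/((3 - 5*(-30))**2) = 1/((3 + 150)**2) = 1/(153**2) = 1/23409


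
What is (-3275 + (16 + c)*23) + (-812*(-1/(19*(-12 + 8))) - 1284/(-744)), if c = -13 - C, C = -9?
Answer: -3543375/1178 ≈ -3008.0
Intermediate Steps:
c = -4 (c = -13 - 1*(-9) = -13 + 9 = -4)
(-3275 + (16 + c)*23) + (-812*(-1/(19*(-12 + 8))) - 1284/(-744)) = (-3275 + (16 - 4)*23) + (-812*(-1/(19*(-12 + 8))) - 1284/(-744)) = (-3275 + 12*23) + (-812/((-4*(-19))) - 1284*(-1/744)) = (-3275 + 276) + (-812/76 + 107/62) = -2999 + (-812*1/76 + 107/62) = -2999 + (-203/19 + 107/62) = -2999 - 10553/1178 = -3543375/1178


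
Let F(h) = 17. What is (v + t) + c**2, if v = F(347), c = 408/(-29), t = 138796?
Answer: 116908197/841 ≈ 1.3901e+5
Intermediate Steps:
c = -408/29 (c = 408*(-1/29) = -408/29 ≈ -14.069)
v = 17
(v + t) + c**2 = (17 + 138796) + (-408/29)**2 = 138813 + 166464/841 = 116908197/841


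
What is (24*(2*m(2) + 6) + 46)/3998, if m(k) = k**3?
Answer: 287/1999 ≈ 0.14357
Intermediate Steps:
(24*(2*m(2) + 6) + 46)/3998 = (24*(2*2**3 + 6) + 46)/3998 = (24*(2*8 + 6) + 46)*(1/3998) = (24*(16 + 6) + 46)*(1/3998) = (24*22 + 46)*(1/3998) = (528 + 46)*(1/3998) = 574*(1/3998) = 287/1999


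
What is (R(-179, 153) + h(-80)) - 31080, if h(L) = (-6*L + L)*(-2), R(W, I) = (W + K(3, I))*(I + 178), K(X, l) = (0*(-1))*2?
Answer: -91129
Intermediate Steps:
K(X, l) = 0 (K(X, l) = 0*2 = 0)
R(W, I) = W*(178 + I) (R(W, I) = (W + 0)*(I + 178) = W*(178 + I))
h(L) = 10*L (h(L) = -5*L*(-2) = 10*L)
(R(-179, 153) + h(-80)) - 31080 = (-179*(178 + 153) + 10*(-80)) - 31080 = (-179*331 - 800) - 31080 = (-59249 - 800) - 31080 = -60049 - 31080 = -91129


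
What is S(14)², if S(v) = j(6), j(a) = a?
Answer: 36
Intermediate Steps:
S(v) = 6
S(14)² = 6² = 36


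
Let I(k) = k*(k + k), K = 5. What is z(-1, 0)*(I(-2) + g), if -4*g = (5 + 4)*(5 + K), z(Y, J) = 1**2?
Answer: -29/2 ≈ -14.500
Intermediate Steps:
z(Y, J) = 1
I(k) = 2*k**2 (I(k) = k*(2*k) = 2*k**2)
g = -45/2 (g = -(5 + 4)*(5 + 5)/4 = -9*10/4 = -1/4*90 = -45/2 ≈ -22.500)
z(-1, 0)*(I(-2) + g) = 1*(2*(-2)**2 - 45/2) = 1*(2*4 - 45/2) = 1*(8 - 45/2) = 1*(-29/2) = -29/2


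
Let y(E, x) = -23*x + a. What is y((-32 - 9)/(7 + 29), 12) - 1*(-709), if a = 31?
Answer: 464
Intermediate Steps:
y(E, x) = 31 - 23*x (y(E, x) = -23*x + 31 = 31 - 23*x)
y((-32 - 9)/(7 + 29), 12) - 1*(-709) = (31 - 23*12) - 1*(-709) = (31 - 276) + 709 = -245 + 709 = 464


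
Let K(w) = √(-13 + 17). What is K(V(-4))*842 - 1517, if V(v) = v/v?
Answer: 167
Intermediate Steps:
V(v) = 1
K(w) = 2 (K(w) = √4 = 2)
K(V(-4))*842 - 1517 = 2*842 - 1517 = 1684 - 1517 = 167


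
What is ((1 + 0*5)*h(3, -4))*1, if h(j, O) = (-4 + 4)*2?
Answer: 0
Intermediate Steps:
h(j, O) = 0 (h(j, O) = 0*2 = 0)
((1 + 0*5)*h(3, -4))*1 = ((1 + 0*5)*0)*1 = ((1 + 0)*0)*1 = (1*0)*1 = 0*1 = 0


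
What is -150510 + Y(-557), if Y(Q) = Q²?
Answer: 159739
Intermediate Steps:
-150510 + Y(-557) = -150510 + (-557)² = -150510 + 310249 = 159739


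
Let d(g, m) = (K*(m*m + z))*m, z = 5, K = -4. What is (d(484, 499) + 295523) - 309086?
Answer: -497029539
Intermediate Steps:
d(g, m) = m*(-20 - 4*m²) (d(g, m) = (-4*(m*m + 5))*m = (-4*(m² + 5))*m = (-4*(5 + m²))*m = (-20 - 4*m²)*m = m*(-20 - 4*m²))
(d(484, 499) + 295523) - 309086 = (-4*499*(5 + 499²) + 295523) - 309086 = (-4*499*(5 + 249001) + 295523) - 309086 = (-4*499*249006 + 295523) - 309086 = (-497015976 + 295523) - 309086 = -496720453 - 309086 = -497029539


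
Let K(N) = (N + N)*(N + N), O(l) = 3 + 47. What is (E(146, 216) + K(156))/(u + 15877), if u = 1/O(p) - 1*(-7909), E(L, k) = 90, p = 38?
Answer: 4871700/1189301 ≈ 4.0963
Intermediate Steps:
O(l) = 50
K(N) = 4*N**2 (K(N) = (2*N)*(2*N) = 4*N**2)
u = 395451/50 (u = 1/50 - 1*(-7909) = 1/50 + 7909 = 395451/50 ≈ 7909.0)
(E(146, 216) + K(156))/(u + 15877) = (90 + 4*156**2)/(395451/50 + 15877) = (90 + 4*24336)/(1189301/50) = (90 + 97344)*(50/1189301) = 97434*(50/1189301) = 4871700/1189301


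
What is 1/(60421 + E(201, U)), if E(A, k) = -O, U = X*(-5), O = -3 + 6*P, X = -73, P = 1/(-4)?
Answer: 2/120851 ≈ 1.6549e-5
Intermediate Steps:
P = -¼ ≈ -0.25000
O = -9/2 (O = -3 + 6*(-¼) = -3 - 3/2 = -9/2 ≈ -4.5000)
U = 365 (U = -73*(-5) = 365)
E(A, k) = 9/2 (E(A, k) = -1*(-9/2) = 9/2)
1/(60421 + E(201, U)) = 1/(60421 + 9/2) = 1/(120851/2) = 2/120851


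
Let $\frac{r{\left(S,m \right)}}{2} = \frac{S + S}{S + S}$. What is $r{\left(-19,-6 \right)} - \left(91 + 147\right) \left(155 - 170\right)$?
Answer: $3572$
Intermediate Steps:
$r{\left(S,m \right)} = 2$ ($r{\left(S,m \right)} = 2 \frac{S + S}{S + S} = 2 \frac{2 S}{2 S} = 2 \cdot 2 S \frac{1}{2 S} = 2 \cdot 1 = 2$)
$r{\left(-19,-6 \right)} - \left(91 + 147\right) \left(155 - 170\right) = 2 - \left(91 + 147\right) \left(155 - 170\right) = 2 - 238 \left(-15\right) = 2 - -3570 = 2 + 3570 = 3572$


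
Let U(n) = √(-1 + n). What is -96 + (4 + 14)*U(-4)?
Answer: -96 + 18*I*√5 ≈ -96.0 + 40.249*I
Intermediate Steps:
-96 + (4 + 14)*U(-4) = -96 + (4 + 14)*√(-1 - 4) = -96 + 18*√(-5) = -96 + 18*(I*√5) = -96 + 18*I*√5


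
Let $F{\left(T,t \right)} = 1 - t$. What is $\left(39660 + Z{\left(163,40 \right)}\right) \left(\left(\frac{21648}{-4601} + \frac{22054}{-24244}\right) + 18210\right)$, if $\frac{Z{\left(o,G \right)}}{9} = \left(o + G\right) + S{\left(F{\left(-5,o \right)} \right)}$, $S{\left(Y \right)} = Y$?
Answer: $\frac{3694745991425343}{5070302} \approx 7.287 \cdot 10^{8}$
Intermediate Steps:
$Z{\left(o,G \right)} = 9 + 9 G$ ($Z{\left(o,G \right)} = 9 \left(\left(o + G\right) - \left(-1 + o\right)\right) = 9 \left(\left(G + o\right) - \left(-1 + o\right)\right) = 9 \left(1 + G\right) = 9 + 9 G$)
$\left(39660 + Z{\left(163,40 \right)}\right) \left(\left(\frac{21648}{-4601} + \frac{22054}{-24244}\right) + 18210\right) = \left(39660 + \left(9 + 9 \cdot 40\right)\right) \left(\left(\frac{21648}{-4601} + \frac{22054}{-24244}\right) + 18210\right) = \left(39660 + \left(9 + 360\right)\right) \left(\left(21648 \left(- \frac{1}{4601}\right) + 22054 \left(- \frac{1}{24244}\right)\right) + 18210\right) = \left(39660 + 369\right) \left(\left(- \frac{21648}{4601} - \frac{11027}{12122}\right) + 18210\right) = 40029 \left(- \frac{313152283}{55773322} + 18210\right) = 40029 \cdot \frac{1015319041337}{55773322} = \frac{3694745991425343}{5070302}$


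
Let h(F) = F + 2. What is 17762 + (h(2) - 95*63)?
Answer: 11781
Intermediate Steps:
h(F) = 2 + F
17762 + (h(2) - 95*63) = 17762 + ((2 + 2) - 95*63) = 17762 + (4 - 5985) = 17762 - 5981 = 11781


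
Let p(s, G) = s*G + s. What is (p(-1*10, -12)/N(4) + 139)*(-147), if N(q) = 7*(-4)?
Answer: -39711/2 ≈ -19856.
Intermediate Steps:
N(q) = -28
p(s, G) = s + G*s (p(s, G) = G*s + s = s + G*s)
(p(-1*10, -12)/N(4) + 139)*(-147) = (((-1*10)*(1 - 12))/(-28) + 139)*(-147) = (-10*(-11)*(-1/28) + 139)*(-147) = (110*(-1/28) + 139)*(-147) = (-55/14 + 139)*(-147) = (1891/14)*(-147) = -39711/2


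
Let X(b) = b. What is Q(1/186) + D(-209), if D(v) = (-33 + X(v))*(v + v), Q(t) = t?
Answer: 18815017/186 ≈ 1.0116e+5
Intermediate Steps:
D(v) = 2*v*(-33 + v) (D(v) = (-33 + v)*(v + v) = (-33 + v)*(2*v) = 2*v*(-33 + v))
Q(1/186) + D(-209) = 1/186 + 2*(-209)*(-33 - 209) = 1/186 + 2*(-209)*(-242) = 1/186 + 101156 = 18815017/186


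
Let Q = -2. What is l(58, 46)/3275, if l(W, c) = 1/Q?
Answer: -1/6550 ≈ -0.00015267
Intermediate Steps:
l(W, c) = -½ (l(W, c) = 1/(-2) = -½)
l(58, 46)/3275 = -½/3275 = -½*1/3275 = -1/6550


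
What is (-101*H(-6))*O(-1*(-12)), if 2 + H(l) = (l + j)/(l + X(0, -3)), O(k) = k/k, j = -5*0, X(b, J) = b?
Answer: 101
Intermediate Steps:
j = 0
O(k) = 1
H(l) = -1 (H(l) = -2 + (l + 0)/(l + 0) = -2 + l/l = -2 + 1 = -1)
(-101*H(-6))*O(-1*(-12)) = -101*(-1)*1 = 101*1 = 101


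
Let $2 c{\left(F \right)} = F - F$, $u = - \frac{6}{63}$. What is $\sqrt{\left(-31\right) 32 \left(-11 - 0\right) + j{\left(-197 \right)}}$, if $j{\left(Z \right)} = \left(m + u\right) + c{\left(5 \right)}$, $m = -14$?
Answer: $\frac{2 \sqrt{1201494}}{21} \approx 104.39$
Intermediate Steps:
$u = - \frac{2}{21}$ ($u = \left(-6\right) \frac{1}{63} = - \frac{2}{21} \approx -0.095238$)
$c{\left(F \right)} = 0$ ($c{\left(F \right)} = \frac{F - F}{2} = \frac{1}{2} \cdot 0 = 0$)
$j{\left(Z \right)} = - \frac{296}{21}$ ($j{\left(Z \right)} = \left(-14 - \frac{2}{21}\right) + 0 = - \frac{296}{21} + 0 = - \frac{296}{21}$)
$\sqrt{\left(-31\right) 32 \left(-11 - 0\right) + j{\left(-197 \right)}} = \sqrt{\left(-31\right) 32 \left(-11 - 0\right) - \frac{296}{21}} = \sqrt{- 992 \left(-11 + 0\right) - \frac{296}{21}} = \sqrt{\left(-992\right) \left(-11\right) - \frac{296}{21}} = \sqrt{10912 - \frac{296}{21}} = \sqrt{\frac{228856}{21}} = \frac{2 \sqrt{1201494}}{21}$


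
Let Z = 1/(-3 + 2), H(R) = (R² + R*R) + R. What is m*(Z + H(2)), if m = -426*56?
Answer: -214704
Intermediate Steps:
H(R) = R + 2*R² (H(R) = (R² + R²) + R = 2*R² + R = R + 2*R²)
m = -23856
Z = -1 (Z = 1/(-1) = -1)
m*(Z + H(2)) = -23856*(-1 + 2*(1 + 2*2)) = -23856*(-1 + 2*(1 + 4)) = -23856*(-1 + 2*5) = -23856*(-1 + 10) = -23856*9 = -214704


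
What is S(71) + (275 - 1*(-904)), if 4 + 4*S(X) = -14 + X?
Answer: 4769/4 ≈ 1192.3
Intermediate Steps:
S(X) = -9/2 + X/4 (S(X) = -1 + (-14 + X)/4 = -1 + (-7/2 + X/4) = -9/2 + X/4)
S(71) + (275 - 1*(-904)) = (-9/2 + (1/4)*71) + (275 - 1*(-904)) = (-9/2 + 71/4) + (275 + 904) = 53/4 + 1179 = 4769/4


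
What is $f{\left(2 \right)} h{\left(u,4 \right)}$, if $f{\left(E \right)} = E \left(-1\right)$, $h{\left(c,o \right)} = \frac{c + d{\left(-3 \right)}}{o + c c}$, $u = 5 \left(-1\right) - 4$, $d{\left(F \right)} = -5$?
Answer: $\frac{28}{85} \approx 0.32941$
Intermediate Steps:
$u = -9$ ($u = -5 - 4 = -9$)
$h{\left(c,o \right)} = \frac{-5 + c}{o + c^{2}}$ ($h{\left(c,o \right)} = \frac{c - 5}{o + c c} = \frac{-5 + c}{o + c^{2}}$)
$f{\left(E \right)} = - E$
$f{\left(2 \right)} h{\left(u,4 \right)} = \left(-1\right) 2 \frac{-5 - 9}{4 + \left(-9\right)^{2}} = - 2 \frac{1}{4 + 81} \left(-14\right) = - 2 \cdot \frac{1}{85} \left(-14\right) = \left(-2\right) \left(- \frac{14}{85}\right) = \frac{28}{85}$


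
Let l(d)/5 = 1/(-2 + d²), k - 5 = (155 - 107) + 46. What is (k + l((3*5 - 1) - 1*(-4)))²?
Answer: 1016525689/103684 ≈ 9804.1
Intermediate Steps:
k = 99 (k = 5 + ((155 - 107) + 46) = 5 + (48 + 46) = 5 + 94 = 99)
l(d) = 5/(-2 + d²)
(k + l((3*5 - 1) - 1*(-4)))² = (99 + 5/(-2 + ((3*5 - 1) - 1*(-4))²))² = (99 + 5/(-2 + ((15 - 1) + 4)²))² = (99 + 5/(-2 + (14 + 4)²))² = (99 + 5/(-2 + 18²))² = (99 + 5/(-2 + 324))² = (99 + 5/322)² = (31883/322)² = 1016525689/103684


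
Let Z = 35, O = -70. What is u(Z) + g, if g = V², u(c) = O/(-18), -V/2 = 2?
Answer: 179/9 ≈ 19.889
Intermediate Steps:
V = -4 (V = -2*2 = -4)
u(c) = 35/9 (u(c) = -70/(-18) = -70*(-1/18) = 35/9)
g = 16 (g = (-4)² = 16)
u(Z) + g = 35/9 + 16 = 179/9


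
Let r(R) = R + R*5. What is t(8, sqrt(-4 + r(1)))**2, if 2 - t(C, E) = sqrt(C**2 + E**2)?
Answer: (2 - sqrt(66))**2 ≈ 37.504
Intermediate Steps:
r(R) = 6*R (r(R) = R + 5*R = 6*R)
t(C, E) = 2 - sqrt(C**2 + E**2)
t(8, sqrt(-4 + r(1)))**2 = (2 - sqrt(8**2 + (sqrt(-4 + 6*1))**2))**2 = (2 - sqrt(64 + (sqrt(-4 + 6))**2))**2 = (2 - sqrt(64 + (sqrt(2))**2))**2 = (2 - sqrt(64 + 2))**2 = (2 - sqrt(66))**2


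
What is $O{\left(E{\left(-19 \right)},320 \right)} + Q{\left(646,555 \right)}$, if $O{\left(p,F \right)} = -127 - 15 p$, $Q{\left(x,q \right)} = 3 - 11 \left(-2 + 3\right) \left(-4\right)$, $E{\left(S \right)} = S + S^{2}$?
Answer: $-5210$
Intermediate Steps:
$Q{\left(x,q \right)} = 47$ ($Q{\left(x,q \right)} = 3 - 11 \cdot 1 \left(-4\right) = 3 - -44 = 3 + 44 = 47$)
$O{\left(E{\left(-19 \right)},320 \right)} + Q{\left(646,555 \right)} = \left(-127 - 15 \left(- 19 \left(1 - 19\right)\right)\right) + 47 = \left(-127 - 15 \left(\left(-19\right) \left(-18\right)\right)\right) + 47 = \left(-127 - 5130\right) + 47 = -5257 + 47 = -5210$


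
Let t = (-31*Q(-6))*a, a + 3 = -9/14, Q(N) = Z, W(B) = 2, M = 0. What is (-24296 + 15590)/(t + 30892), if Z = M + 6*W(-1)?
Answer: -30471/112865 ≈ -0.26998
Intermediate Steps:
Z = 12 (Z = 0 + 6*2 = 0 + 12 = 12)
Q(N) = 12
a = -51/14 (a = -3 - 9/14 = -51/14 ≈ -3.6429)
t = 9486/7 (t = -31*12*(-51/14) = -372*(-51/14) = 9486/7 ≈ 1355.1)
(-24296 + 15590)/(t + 30892) = (-24296 + 15590)/(9486/7 + 30892) = -8706/225730/7 = -8706*7/225730 = -30471/112865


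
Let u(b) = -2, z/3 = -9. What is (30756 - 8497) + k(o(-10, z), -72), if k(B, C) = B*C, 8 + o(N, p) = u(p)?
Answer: 22979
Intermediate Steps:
z = -27 (z = 3*(-9) = -27)
o(N, p) = -10 (o(N, p) = -8 - 2 = -10)
(30756 - 8497) + k(o(-10, z), -72) = (30756 - 8497) - 10*(-72) = 22259 + 720 = 22979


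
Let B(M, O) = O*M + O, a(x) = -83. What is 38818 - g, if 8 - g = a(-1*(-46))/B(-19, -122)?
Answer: 85226677/2196 ≈ 38810.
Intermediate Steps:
B(M, O) = O + M*O (B(M, O) = M*O + O = O + M*O)
g = 17651/2196 (g = 8 - (-83)/((-122*(1 - 19))) = 8 - (-83)/((-122*(-18))) = 8 - (-83)/2196 = 8 - 1*(-83/2196) = 8 + 83/2196 = 17651/2196 ≈ 8.0378)
38818 - g = 38818 - 1*17651/2196 = 38818 - 17651/2196 = 85226677/2196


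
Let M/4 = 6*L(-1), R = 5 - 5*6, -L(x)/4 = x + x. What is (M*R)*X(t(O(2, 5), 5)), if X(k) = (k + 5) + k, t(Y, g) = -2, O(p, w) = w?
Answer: -4800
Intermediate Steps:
X(k) = 5 + 2*k (X(k) = (5 + k) + k = 5 + 2*k)
L(x) = -8*x (L(x) = -4*(x + x) = -8*x)
R = -25 (R = 5 - 30 = -25)
M = 192 (M = 4*(6*(-8*(-1))) = 4*(6*8) = 4*48 = 192)
(M*R)*X(t(O(2, 5), 5)) = (192*(-25))*(5 + 2*(-2)) = -4800*(5 - 4) = -4800*1 = -4800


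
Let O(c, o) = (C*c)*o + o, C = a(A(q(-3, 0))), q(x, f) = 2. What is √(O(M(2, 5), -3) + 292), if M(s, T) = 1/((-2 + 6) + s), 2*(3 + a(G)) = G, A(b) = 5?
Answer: √1157/2 ≈ 17.007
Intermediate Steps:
a(G) = -3 + G/2
C = -½ (C = -3 + (½)*5 = -3 + 5/2 = -½ ≈ -0.50000)
M(s, T) = 1/(4 + s)
O(c, o) = o - c*o/2 (O(c, o) = (-c/2)*o + o = -c*o/2 + o = o - c*o/2)
√(O(M(2, 5), -3) + 292) = √((½)*(-3)*(2 - 1/(4 + 2)) + 292) = √((½)*(-3)*(2 - 1/6) + 292) = √((½)*(-3)*(2 - 1*⅙) + 292) = √((½)*(-3)*(2 - ⅙) + 292) = √((½)*(-3)*(11/6) + 292) = √(-11/4 + 292) = √(1157/4) = √1157/2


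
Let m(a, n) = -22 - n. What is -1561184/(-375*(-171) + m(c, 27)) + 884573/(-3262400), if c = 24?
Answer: -1287471645287/52260385600 ≈ -24.636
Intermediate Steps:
-1561184/(-375*(-171) + m(c, 27)) + 884573/(-3262400) = -1561184/(-375*(-171) + (-22 - 1*27)) + 884573/(-3262400) = -1561184/(64125 + (-22 - 27)) + 884573*(-1/3262400) = -1561184/(64125 - 49) - 884573/3262400 = -1561184/64076 - 884573/3262400 = -1561184*1/64076 - 884573/3262400 = -390296/16019 - 884573/3262400 = -1287471645287/52260385600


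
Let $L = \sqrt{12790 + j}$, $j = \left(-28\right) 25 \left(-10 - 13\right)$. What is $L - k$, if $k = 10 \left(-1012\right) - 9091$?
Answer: $19211 + 3 \sqrt{3210} \approx 19381.0$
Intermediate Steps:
$j = 16100$ ($j = - 700 \left(-10 - 13\right) = \left(-700\right) \left(-23\right) = 16100$)
$L = 3 \sqrt{3210}$ ($L = \sqrt{12790 + 16100} = \sqrt{28890} = 3 \sqrt{3210} \approx 169.97$)
$k = -19211$ ($k = -10120 - 9091 = -19211$)
$L - k = 3 \sqrt{3210} - -19211 = 3 \sqrt{3210} + 19211 = 19211 + 3 \sqrt{3210}$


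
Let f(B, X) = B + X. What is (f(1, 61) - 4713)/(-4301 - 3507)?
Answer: 4651/7808 ≈ 0.59567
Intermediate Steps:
(f(1, 61) - 4713)/(-4301 - 3507) = ((1 + 61) - 4713)/(-4301 - 3507) = (62 - 4713)/(-7808) = -4651*(-1/7808) = 4651/7808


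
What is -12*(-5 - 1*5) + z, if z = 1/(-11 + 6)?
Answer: 599/5 ≈ 119.80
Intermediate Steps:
z = -1/5 (z = 1/(-5) = -1/5 ≈ -0.20000)
-12*(-5 - 1*5) + z = -12*(-5 - 1*5) - 1/5 = -12*(-5 - 5) - 1/5 = -12*(-10) - 1/5 = 120 - 1/5 = 599/5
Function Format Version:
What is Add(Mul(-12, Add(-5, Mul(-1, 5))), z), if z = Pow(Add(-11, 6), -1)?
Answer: Rational(599, 5) ≈ 119.80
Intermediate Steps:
z = Rational(-1, 5) (z = Pow(-5, -1) = Rational(-1, 5) ≈ -0.20000)
Add(Mul(-12, Add(-5, Mul(-1, 5))), z) = Add(Mul(-12, Add(-5, Mul(-1, 5))), Rational(-1, 5)) = Add(Mul(-12, Add(-5, -5)), Rational(-1, 5)) = Add(Mul(-12, -10), Rational(-1, 5)) = Add(120, Rational(-1, 5)) = Rational(599, 5)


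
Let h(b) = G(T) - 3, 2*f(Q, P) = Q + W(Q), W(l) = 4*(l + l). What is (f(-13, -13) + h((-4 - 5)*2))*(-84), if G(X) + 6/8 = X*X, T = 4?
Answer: 3885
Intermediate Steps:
G(X) = -¾ + X² (G(X) = -¾ + X*X = -¾ + X²)
W(l) = 8*l (W(l) = 4*(2*l) = 8*l)
f(Q, P) = 9*Q/2 (f(Q, P) = (Q + 8*Q)/2 = (9*Q)/2 = 9*Q/2)
h(b) = 49/4 (h(b) = (-¾ + 4²) - 3 = (-¾ + 16) - 3 = 61/4 - 3 = 49/4)
(f(-13, -13) + h((-4 - 5)*2))*(-84) = ((9/2)*(-13) + 49/4)*(-84) = (-117/2 + 49/4)*(-84) = -185/4*(-84) = 3885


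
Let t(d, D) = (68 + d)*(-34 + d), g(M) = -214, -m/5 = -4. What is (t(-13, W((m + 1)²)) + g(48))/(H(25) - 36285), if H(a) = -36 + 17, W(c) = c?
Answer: 2799/36304 ≈ 0.077099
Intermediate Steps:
m = 20 (m = -5*(-4) = 20)
t(d, D) = (-34 + d)*(68 + d)
H(a) = -19
(t(-13, W((m + 1)²)) + g(48))/(H(25) - 36285) = ((-2312 + (-13)² + 34*(-13)) - 214)/(-19 - 36285) = ((-2312 + 169 - 442) - 214)/(-36304) = (-2585 - 214)*(-1/36304) = -2799*(-1/36304) = 2799/36304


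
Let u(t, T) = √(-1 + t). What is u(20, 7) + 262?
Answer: 262 + √19 ≈ 266.36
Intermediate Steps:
u(20, 7) + 262 = √(-1 + 20) + 262 = √19 + 262 = 262 + √19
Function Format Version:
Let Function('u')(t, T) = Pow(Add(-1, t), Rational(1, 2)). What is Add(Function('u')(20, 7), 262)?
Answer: Add(262, Pow(19, Rational(1, 2))) ≈ 266.36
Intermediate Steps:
Add(Function('u')(20, 7), 262) = Add(Pow(Add(-1, 20), Rational(1, 2)), 262) = Add(Pow(19, Rational(1, 2)), 262) = Add(262, Pow(19, Rational(1, 2)))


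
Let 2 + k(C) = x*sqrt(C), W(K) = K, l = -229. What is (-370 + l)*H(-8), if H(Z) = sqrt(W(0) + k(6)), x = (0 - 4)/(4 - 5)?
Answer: -599*sqrt(-2 + 4*sqrt(6)) ≈ -1672.7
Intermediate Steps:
x = 4 (x = -4/(-1) = -4*(-1) = 4)
k(C) = -2 + 4*sqrt(C)
H(Z) = sqrt(-2 + 4*sqrt(6)) (H(Z) = sqrt(0 + (-2 + 4*sqrt(6))) = sqrt(-2 + 4*sqrt(6)))
(-370 + l)*H(-8) = (-370 - 229)*sqrt(-2 + 4*sqrt(6)) = -599*sqrt(-2 + 4*sqrt(6))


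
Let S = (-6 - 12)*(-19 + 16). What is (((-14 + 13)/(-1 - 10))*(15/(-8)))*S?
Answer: -405/44 ≈ -9.2045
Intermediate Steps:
S = 54 (S = -18*(-3) = 54)
(((-14 + 13)/(-1 - 10))*(15/(-8)))*S = (((-14 + 13)/(-1 - 10))*(15/(-8)))*54 = ((-1/(-11))*(15*(-⅛)))*54 = (-1*(-1/11)*(-15/8))*54 = ((1/11)*(-15/8))*54 = -15/88*54 = -405/44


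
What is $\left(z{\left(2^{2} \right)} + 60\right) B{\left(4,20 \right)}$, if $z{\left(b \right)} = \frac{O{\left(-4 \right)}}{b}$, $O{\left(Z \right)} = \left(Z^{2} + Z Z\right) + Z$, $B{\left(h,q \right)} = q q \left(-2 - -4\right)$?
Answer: $53600$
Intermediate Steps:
$B{\left(h,q \right)} = 2 q^{2}$ ($B{\left(h,q \right)} = q^{2} \left(-2 + 4\right) = q^{2} \cdot 2 = 2 q^{2}$)
$O{\left(Z \right)} = Z + 2 Z^{2}$ ($O{\left(Z \right)} = \left(Z^{2} + Z^{2}\right) + Z = 2 Z^{2} + Z = Z + 2 Z^{2}$)
$z{\left(b \right)} = \frac{28}{b}$ ($z{\left(b \right)} = \frac{\left(-4\right) \left(1 + 2 \left(-4\right)\right)}{b} = \frac{\left(-4\right) \left(1 - 8\right)}{b} = \frac{\left(-4\right) \left(-7\right)}{b} = \frac{28}{b}$)
$\left(z{\left(2^{2} \right)} + 60\right) B{\left(4,20 \right)} = \left(\frac{28}{2^{2}} + 60\right) 2 \cdot 20^{2} = \left(\frac{28}{4} + 60\right) 2 \cdot 400 = \left(28 \cdot \frac{1}{4} + 60\right) 800 = \left(7 + 60\right) 800 = 67 \cdot 800 = 53600$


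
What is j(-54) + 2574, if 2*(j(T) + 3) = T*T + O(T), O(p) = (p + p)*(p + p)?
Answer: 9861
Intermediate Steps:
O(p) = 4*p² (O(p) = (2*p)*(2*p) = 4*p²)
j(T) = -3 + 5*T²/2 (j(T) = -3 + (T*T + 4*T²)/2 = -3 + (T² + 4*T²)/2 = -3 + (5*T²)/2 = -3 + 5*T²/2)
j(-54) + 2574 = (-3 + (5/2)*(-54)²) + 2574 = (-3 + (5/2)*2916) + 2574 = (-3 + 7290) + 2574 = 7287 + 2574 = 9861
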